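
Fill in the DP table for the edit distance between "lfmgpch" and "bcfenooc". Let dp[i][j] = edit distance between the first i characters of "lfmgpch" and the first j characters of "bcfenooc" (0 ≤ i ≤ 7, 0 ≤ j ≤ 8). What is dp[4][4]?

   ''  b  c  f  e  n  o  o  c
''  0  1  2  3  4  5  6  7  8
 l  1  1  2  3  4  5  6  7  8
 f  2  2  2  2  3  4  5  6  7
 m  3  3  3  3  3  4  5  6  7
 g  4  4  4  4  4  4  5  6  7
 p  5  5  5  5  5  5  5  6  7
 c  6  6  5  6  6  6  6  6  6
 h  7  7  6  6  7  7  7  7  7

4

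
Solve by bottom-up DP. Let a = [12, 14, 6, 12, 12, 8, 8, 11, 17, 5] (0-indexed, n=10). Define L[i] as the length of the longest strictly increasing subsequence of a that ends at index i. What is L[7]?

   i    0    1    2    3    4    5    6    7    8    9
a[i]   12   14    6   12   12    8    8   11   17    5
L[i]    1    2    1    2    2    2    2    3    4    1

3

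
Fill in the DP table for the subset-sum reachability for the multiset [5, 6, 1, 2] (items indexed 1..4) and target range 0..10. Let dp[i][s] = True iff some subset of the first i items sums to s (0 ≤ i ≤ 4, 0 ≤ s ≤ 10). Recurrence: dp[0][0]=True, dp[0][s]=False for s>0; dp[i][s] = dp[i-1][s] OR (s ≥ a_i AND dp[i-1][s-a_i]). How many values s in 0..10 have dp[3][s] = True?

5

i\s   0   1   2   3   4   5   6   7   8   9  10
  0   T   F   F   F   F   F   F   F   F   F   F
  1   T   F   F   F   F   T   F   F   F   F   F
  2   T   F   F   F   F   T   T   F   F   F   F
  3   T   T   F   F   F   T   T   T   F   F   F
  4   T   T   T   T   F   T   T   T   T   T   F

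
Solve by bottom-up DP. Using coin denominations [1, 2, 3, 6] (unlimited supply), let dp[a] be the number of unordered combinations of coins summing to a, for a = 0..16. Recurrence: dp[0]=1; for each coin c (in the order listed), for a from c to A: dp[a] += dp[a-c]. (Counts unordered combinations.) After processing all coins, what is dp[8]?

12

after  coin     0     1     2     3     4     5     6     7     8     9    10    11    12    13    14    15    16
          1     1     1     1     1     1     1     1     1     1     1     1     1     1     1     1     1     1
          2     1     1     2     2     3     3     4     4     5     5     6     6     7     7     8     8     9
          3     1     1     2     3     4     5     7     8    10    12    14    16    19    21    24    27    30
          6     1     1     2     3     4     5     8     9    12    15    18    21    27    30    36    42    48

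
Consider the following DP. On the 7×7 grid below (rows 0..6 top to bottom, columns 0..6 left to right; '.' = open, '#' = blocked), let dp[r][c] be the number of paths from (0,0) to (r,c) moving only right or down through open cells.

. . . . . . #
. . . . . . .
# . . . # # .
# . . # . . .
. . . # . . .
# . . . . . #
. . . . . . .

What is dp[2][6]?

6

r\c   0   1   2   3   4   5   6
  0   1   1   1   1   1   1   0
  1   1   2   3   4   5   6   6
  2   0   2   5   9   0   0   6
  3   0   2   7   0   0   0   6
  4   0   2   9   0   0   0   6
  5   0   2  11  11  11  11   0
  6   0   2  13  24  35  46  46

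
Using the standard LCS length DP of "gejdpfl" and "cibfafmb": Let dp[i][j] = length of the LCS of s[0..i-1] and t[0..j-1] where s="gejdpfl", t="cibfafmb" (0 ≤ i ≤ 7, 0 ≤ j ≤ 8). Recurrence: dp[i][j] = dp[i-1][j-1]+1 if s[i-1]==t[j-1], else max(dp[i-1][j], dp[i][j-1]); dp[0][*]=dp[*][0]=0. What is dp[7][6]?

   ''  c  i  b  f  a  f  m  b
''  0  0  0  0  0  0  0  0  0
 g  0  0  0  0  0  0  0  0  0
 e  0  0  0  0  0  0  0  0  0
 j  0  0  0  0  0  0  0  0  0
 d  0  0  0  0  0  0  0  0  0
 p  0  0  0  0  0  0  0  0  0
 f  0  0  0  0  1  1  1  1  1
 l  0  0  0  0  1  1  1  1  1

1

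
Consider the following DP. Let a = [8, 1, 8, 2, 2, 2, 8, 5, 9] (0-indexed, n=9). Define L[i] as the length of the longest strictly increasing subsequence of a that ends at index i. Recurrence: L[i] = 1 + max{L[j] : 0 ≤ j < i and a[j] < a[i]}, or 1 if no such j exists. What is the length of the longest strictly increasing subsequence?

   i    0    1    2    3    4    5    6    7    8
a[i]    8    1    8    2    2    2    8    5    9
L[i]    1    1    2    2    2    2    3    3    4

4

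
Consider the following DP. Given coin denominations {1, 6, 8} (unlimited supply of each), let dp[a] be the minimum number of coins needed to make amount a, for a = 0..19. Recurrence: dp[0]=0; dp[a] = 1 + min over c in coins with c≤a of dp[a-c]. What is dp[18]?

 a  0  1  2  3  4  5  6  7  8  9 10 11 12 13 14 15 16 17 18 19
dp  0  1  2  3  4  5  1  2  1  2  3  4  2  3  2  3  2  3  3  4

3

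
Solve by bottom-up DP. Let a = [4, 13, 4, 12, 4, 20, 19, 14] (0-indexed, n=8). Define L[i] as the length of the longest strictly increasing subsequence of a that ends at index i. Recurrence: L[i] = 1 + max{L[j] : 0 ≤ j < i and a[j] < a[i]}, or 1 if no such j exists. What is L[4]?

1

   i    0    1    2    3    4    5    6    7
a[i]    4   13    4   12    4   20   19   14
L[i]    1    2    1    2    1    3    3    3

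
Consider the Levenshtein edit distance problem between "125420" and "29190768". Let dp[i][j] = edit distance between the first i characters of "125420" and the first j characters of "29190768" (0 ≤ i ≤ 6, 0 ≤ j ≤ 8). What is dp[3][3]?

3

   ''  2  9  1  9  0  7  6  8
''  0  1  2  3  4  5  6  7  8
 1  1  1  2  2  3  4  5  6  7
 2  2  1  2  3  3  4  5  6  7
 5  3  2  2  3  4  4  5  6  7
 4  4  3  3  3  4  5  5  6  7
 2  5  4  4  4  4  5  6  6  7
 0  6  5  5  5  5  4  5  6  7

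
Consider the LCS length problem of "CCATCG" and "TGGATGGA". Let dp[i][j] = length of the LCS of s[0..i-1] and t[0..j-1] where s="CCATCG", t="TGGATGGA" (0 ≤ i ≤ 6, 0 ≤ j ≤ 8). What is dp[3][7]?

1

   ''  T  G  G  A  T  G  G  A
''  0  0  0  0  0  0  0  0  0
 C  0  0  0  0  0  0  0  0  0
 C  0  0  0  0  0  0  0  0  0
 A  0  0  0  0  1  1  1  1  1
 T  0  1  1  1  1  2  2  2  2
 C  0  1  1  1  1  2  2  2  2
 G  0  1  2  2  2  2  3  3  3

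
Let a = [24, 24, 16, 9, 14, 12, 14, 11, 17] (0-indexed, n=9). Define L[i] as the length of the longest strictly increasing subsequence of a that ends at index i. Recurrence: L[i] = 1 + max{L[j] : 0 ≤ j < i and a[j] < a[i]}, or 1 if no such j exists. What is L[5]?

   i    0    1    2    3    4    5    6    7    8
a[i]   24   24   16    9   14   12   14   11   17
L[i]    1    1    1    1    2    2    3    2    4

2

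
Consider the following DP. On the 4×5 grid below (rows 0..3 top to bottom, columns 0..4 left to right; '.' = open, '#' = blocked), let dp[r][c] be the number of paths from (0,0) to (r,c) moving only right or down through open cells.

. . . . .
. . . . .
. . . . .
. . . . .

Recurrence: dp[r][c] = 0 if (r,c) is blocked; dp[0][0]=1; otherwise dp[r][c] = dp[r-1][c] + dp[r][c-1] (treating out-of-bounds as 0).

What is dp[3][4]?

35

r\c   0   1   2   3   4
  0   1   1   1   1   1
  1   1   2   3   4   5
  2   1   3   6  10  15
  3   1   4  10  20  35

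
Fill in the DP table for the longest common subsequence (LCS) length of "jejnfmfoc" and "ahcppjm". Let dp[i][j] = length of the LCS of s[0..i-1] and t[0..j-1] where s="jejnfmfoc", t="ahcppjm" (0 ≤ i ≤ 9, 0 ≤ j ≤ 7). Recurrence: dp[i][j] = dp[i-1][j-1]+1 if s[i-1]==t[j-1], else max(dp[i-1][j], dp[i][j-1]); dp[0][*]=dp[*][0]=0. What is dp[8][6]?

1

   ''  a  h  c  p  p  j  m
''  0  0  0  0  0  0  0  0
 j  0  0  0  0  0  0  1  1
 e  0  0  0  0  0  0  1  1
 j  0  0  0  0  0  0  1  1
 n  0  0  0  0  0  0  1  1
 f  0  0  0  0  0  0  1  1
 m  0  0  0  0  0  0  1  2
 f  0  0  0  0  0  0  1  2
 o  0  0  0  0  0  0  1  2
 c  0  0  0  1  1  1  1  2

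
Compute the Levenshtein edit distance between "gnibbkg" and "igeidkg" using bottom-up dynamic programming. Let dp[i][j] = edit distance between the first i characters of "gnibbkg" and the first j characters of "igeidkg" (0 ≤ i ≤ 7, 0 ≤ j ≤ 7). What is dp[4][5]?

   ''  i  g  e  i  d  k  g
''  0  1  2  3  4  5  6  7
 g  1  1  1  2  3  4  5  6
 n  2  2  2  2  3  4  5  6
 i  3  2  3  3  2  3  4  5
 b  4  3  3  4  3  3  4  5
 b  5  4  4  4  4  4  4  5
 k  6  5  5  5  5  5  4  5
 g  7  6  5  6  6  6  5  4

3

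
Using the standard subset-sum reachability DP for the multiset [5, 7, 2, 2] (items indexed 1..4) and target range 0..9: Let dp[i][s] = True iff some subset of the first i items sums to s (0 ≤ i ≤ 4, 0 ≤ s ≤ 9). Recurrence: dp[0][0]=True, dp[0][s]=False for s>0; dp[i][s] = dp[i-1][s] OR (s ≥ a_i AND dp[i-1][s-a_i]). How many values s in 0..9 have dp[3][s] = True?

5

i\s   0   1   2   3   4   5   6   7   8   9
  0   T   F   F   F   F   F   F   F   F   F
  1   T   F   F   F   F   T   F   F   F   F
  2   T   F   F   F   F   T   F   T   F   F
  3   T   F   T   F   F   T   F   T   F   T
  4   T   F   T   F   T   T   F   T   F   T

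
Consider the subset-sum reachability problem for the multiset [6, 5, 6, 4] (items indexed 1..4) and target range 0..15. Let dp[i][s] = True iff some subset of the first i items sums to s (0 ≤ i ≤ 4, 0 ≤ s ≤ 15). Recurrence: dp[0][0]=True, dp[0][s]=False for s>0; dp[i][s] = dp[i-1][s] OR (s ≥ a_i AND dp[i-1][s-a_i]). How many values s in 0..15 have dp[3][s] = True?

5

i\s   0   1   2   3   4   5   6   7   8   9  10  11  12  13  14  15
  0   T   F   F   F   F   F   F   F   F   F   F   F   F   F   F   F
  1   T   F   F   F   F   F   T   F   F   F   F   F   F   F   F   F
  2   T   F   F   F   F   T   T   F   F   F   F   T   F   F   F   F
  3   T   F   F   F   F   T   T   F   F   F   F   T   T   F   F   F
  4   T   F   F   F   T   T   T   F   F   T   T   T   T   F   F   T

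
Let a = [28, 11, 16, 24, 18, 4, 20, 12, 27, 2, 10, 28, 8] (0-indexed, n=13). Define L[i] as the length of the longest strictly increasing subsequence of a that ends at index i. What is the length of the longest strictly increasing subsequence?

   i    0    1    2    3    4    5    6    7    8    9   10   11   12
a[i]   28   11   16   24   18    4   20   12   27    2   10   28    8
L[i]    1    1    2    3    3    1    4    2    5    1    2    6    2

6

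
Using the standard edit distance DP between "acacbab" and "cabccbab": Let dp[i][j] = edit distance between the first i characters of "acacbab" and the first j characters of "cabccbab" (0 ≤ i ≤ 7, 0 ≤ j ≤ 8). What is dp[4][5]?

3

   ''  c  a  b  c  c  b  a  b
''  0  1  2  3  4  5  6  7  8
 a  1  1  1  2  3  4  5  6  7
 c  2  1  2  2  2  3  4  5  6
 a  3  2  1  2  3  3  4  4  5
 c  4  3  2  2  2  3  4  5  5
 b  5  4  3  2  3  3  3  4  5
 a  6  5  4  3  3  4  4  3  4
 b  7  6  5  4  4  4  4  4  3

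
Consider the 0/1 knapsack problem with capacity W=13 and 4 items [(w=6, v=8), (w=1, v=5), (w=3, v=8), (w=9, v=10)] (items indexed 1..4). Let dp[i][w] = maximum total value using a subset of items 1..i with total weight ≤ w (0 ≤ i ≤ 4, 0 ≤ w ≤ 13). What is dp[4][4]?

i\w   0   1   2   3   4   5   6   7   8   9  10  11  12  13
  0   0   0   0   0   0   0   0   0   0   0   0   0   0   0
  1   0   0   0   0   0   0   8   8   8   8   8   8   8   8
  2   0   5   5   5   5   5   8  13  13  13  13  13  13  13
  3   0   5   5   8  13  13  13  13  13  16  21  21  21  21
  4   0   5   5   8  13  13  13  13  13  16  21  21  21  23

13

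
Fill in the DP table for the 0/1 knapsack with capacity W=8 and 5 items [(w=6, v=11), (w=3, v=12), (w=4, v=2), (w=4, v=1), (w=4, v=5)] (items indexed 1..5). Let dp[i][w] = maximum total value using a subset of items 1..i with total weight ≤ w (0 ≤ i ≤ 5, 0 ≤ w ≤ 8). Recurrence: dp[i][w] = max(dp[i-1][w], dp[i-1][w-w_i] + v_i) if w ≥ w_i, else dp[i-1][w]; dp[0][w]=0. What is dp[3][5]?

12

i\w   0   1   2   3   4   5   6   7   8
  0   0   0   0   0   0   0   0   0   0
  1   0   0   0   0   0   0  11  11  11
  2   0   0   0  12  12  12  12  12  12
  3   0   0   0  12  12  12  12  14  14
  4   0   0   0  12  12  12  12  14  14
  5   0   0   0  12  12  12  12  17  17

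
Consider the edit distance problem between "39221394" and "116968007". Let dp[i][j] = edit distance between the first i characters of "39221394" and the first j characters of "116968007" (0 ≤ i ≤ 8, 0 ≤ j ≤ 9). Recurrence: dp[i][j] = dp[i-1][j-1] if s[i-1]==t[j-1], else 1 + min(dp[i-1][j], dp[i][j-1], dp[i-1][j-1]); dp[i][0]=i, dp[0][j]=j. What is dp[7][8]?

   ''  1  1  6  9  6  8  0  0  7
''  0  1  2  3  4  5  6  7  8  9
 3  1  1  2  3  4  5  6  7  8  9
 9  2  2  2  3  3  4  5  6  7  8
 2  3  3  3  3  4  4  5  6  7  8
 2  4  4  4  4  4  5  5  6  7  8
 1  5  4  4  5  5  5  6  6  7  8
 3  6  5  5  5  6  6  6  7  7  8
 9  7  6  6  6  5  6  7  7  8  8
 4  8  7  7  7  6  6  7  8  8  9

8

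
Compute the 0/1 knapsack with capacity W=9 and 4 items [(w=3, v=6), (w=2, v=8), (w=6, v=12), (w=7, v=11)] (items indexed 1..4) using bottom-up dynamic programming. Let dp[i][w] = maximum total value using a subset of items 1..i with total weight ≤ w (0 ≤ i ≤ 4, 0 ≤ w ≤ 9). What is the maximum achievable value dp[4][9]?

20

i\w   0   1   2   3   4   5   6   7   8   9
  0   0   0   0   0   0   0   0   0   0   0
  1   0   0   0   6   6   6   6   6   6   6
  2   0   0   8   8   8  14  14  14  14  14
  3   0   0   8   8   8  14  14  14  20  20
  4   0   0   8   8   8  14  14  14  20  20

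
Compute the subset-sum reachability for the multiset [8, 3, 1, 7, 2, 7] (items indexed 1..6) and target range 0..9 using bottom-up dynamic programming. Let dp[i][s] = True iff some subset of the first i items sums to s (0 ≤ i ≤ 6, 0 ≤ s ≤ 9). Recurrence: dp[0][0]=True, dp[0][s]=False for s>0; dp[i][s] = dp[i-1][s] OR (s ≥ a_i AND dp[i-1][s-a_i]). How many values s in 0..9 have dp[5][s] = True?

10

i\s   0   1   2   3   4   5   6   7   8   9
  0   T   F   F   F   F   F   F   F   F   F
  1   T   F   F   F   F   F   F   F   T   F
  2   T   F   F   T   F   F   F   F   T   F
  3   T   T   F   T   T   F   F   F   T   T
  4   T   T   F   T   T   F   F   T   T   T
  5   T   T   T   T   T   T   T   T   T   T
  6   T   T   T   T   T   T   T   T   T   T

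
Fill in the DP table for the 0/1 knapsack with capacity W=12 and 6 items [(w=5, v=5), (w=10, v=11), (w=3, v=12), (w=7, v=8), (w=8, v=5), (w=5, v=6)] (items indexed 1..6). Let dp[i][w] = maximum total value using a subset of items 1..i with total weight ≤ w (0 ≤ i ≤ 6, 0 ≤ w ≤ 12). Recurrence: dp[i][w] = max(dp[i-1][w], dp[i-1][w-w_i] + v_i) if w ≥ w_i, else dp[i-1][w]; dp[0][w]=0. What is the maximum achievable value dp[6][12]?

20

i\w   0   1   2   3   4   5   6   7   8   9  10  11  12
  0   0   0   0   0   0   0   0   0   0   0   0   0   0
  1   0   0   0   0   0   5   5   5   5   5   5   5   5
  2   0   0   0   0   0   5   5   5   5   5  11  11  11
  3   0   0   0  12  12  12  12  12  17  17  17  17  17
  4   0   0   0  12  12  12  12  12  17  17  20  20  20
  5   0   0   0  12  12  12  12  12  17  17  20  20  20
  6   0   0   0  12  12  12  12  12  18  18  20  20  20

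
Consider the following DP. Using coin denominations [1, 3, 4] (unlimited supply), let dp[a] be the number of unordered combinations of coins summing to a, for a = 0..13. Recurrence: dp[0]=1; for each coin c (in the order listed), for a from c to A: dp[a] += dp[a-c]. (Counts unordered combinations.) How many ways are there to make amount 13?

after  coin     0     1     2     3     4     5     6     7     8     9    10    11    12    13
          1     1     1     1     1     1     1     1     1     1     1     1     1     1     1
          3     1     1     1     2     2     2     3     3     3     4     4     4     5     5
          4     1     1     1     2     3     3     4     5     6     7     8     9    11    12

12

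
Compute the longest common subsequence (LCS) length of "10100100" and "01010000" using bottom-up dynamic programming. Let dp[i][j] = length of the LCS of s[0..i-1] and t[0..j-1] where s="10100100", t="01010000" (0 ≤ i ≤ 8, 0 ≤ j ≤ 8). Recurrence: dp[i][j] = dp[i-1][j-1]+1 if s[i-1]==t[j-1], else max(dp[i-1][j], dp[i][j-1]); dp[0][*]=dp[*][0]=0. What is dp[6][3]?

3

   ''  0  1  0  1  0  0  0  0
''  0  0  0  0  0  0  0  0  0
 1  0  0  1  1  1  1  1  1  1
 0  0  1  1  2  2  2  2  2  2
 1  0  1  2  2  3  3  3  3  3
 0  0  1  2  3  3  4  4  4  4
 0  0  1  2  3  3  4  5  5  5
 1  0  1  2  3  4  4  5  5  5
 0  0  1  2  3  4  5  5  6  6
 0  0  1  2  3  4  5  6  6  7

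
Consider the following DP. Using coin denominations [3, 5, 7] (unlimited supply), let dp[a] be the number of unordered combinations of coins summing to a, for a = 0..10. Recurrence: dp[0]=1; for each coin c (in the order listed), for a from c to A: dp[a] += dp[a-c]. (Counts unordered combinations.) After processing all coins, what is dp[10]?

after  coin     0     1     2     3     4     5     6     7     8     9    10
          3     1     0     0     1     0     0     1     0     0     1     0
          5     1     0     0     1     0     1     1     0     1     1     1
          7     1     0     0     1     0     1     1     1     1     1     2

2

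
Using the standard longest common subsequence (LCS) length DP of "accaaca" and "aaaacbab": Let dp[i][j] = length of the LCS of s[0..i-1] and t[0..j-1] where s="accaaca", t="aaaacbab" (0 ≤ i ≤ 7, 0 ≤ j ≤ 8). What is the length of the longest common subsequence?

5

   ''  a  a  a  a  c  b  a  b
''  0  0  0  0  0  0  0  0  0
 a  0  1  1  1  1  1  1  1  1
 c  0  1  1  1  1  2  2  2  2
 c  0  1  1  1  1  2  2  2  2
 a  0  1  2  2  2  2  2  3  3
 a  0  1  2  3  3  3  3  3  3
 c  0  1  2  3  3  4  4  4  4
 a  0  1  2  3  4  4  4  5  5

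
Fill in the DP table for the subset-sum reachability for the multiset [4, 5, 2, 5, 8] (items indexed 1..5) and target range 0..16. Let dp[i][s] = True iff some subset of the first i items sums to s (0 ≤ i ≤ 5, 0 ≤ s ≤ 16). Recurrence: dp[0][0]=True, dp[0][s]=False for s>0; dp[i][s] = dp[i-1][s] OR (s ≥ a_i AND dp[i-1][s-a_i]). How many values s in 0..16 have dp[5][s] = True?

i\s   0   1   2   3   4   5   6   7   8   9  10  11  12  13  14  15  16
  0   T   F   F   F   F   F   F   F   F   F   F   F   F   F   F   F   F
  1   T   F   F   F   T   F   F   F   F   F   F   F   F   F   F   F   F
  2   T   F   F   F   T   T   F   F   F   T   F   F   F   F   F   F   F
  3   T   F   T   F   T   T   T   T   F   T   F   T   F   F   F   F   F
  4   T   F   T   F   T   T   T   T   F   T   T   T   T   F   T   F   T
  5   T   F   T   F   T   T   T   T   T   T   T   T   T   T   T   T   T

15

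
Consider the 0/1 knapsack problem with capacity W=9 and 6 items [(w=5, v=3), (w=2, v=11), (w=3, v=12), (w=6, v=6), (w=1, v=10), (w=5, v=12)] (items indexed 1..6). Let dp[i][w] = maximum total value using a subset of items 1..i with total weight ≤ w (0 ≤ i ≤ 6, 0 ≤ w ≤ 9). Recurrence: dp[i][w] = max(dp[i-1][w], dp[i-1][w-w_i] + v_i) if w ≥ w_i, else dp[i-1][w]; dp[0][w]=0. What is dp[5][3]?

21

i\w   0   1   2   3   4   5   6   7   8   9
  0   0   0   0   0   0   0   0   0   0   0
  1   0   0   0   0   0   3   3   3   3   3
  2   0   0  11  11  11  11  11  14  14  14
  3   0   0  11  12  12  23  23  23  23  23
  4   0   0  11  12  12  23  23  23  23  23
  5   0  10  11  21  22  23  33  33  33  33
  6   0  10  11  21  22  23  33  33  33  34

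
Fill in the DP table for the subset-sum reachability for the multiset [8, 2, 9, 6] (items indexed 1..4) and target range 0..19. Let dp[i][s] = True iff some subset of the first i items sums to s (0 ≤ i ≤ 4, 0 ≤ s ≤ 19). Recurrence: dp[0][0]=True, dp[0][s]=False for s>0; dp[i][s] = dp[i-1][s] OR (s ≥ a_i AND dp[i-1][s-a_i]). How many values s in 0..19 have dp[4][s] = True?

i\s   0   1   2   3   4   5   6   7   8   9  10  11  12  13  14  15  16  17  18  19
  0   T   F   F   F   F   F   F   F   F   F   F   F   F   F   F   F   F   F   F   F
  1   T   F   F   F   F   F   F   F   T   F   F   F   F   F   F   F   F   F   F   F
  2   T   F   T   F   F   F   F   F   T   F   T   F   F   F   F   F   F   F   F   F
  3   T   F   T   F   F   F   F   F   T   T   T   T   F   F   F   F   F   T   F   T
  4   T   F   T   F   F   F   T   F   T   T   T   T   F   F   T   T   T   T   F   T

12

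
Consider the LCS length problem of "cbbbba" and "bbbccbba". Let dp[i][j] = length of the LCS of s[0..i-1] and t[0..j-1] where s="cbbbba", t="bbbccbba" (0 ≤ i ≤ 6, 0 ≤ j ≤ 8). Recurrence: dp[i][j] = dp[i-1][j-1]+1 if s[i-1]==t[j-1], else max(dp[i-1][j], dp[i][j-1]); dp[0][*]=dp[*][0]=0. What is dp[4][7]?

   ''  b  b  b  c  c  b  b  a
''  0  0  0  0  0  0  0  0  0
 c  0  0  0  0  1  1  1  1  1
 b  0  1  1  1  1  1  2  2  2
 b  0  1  2  2  2  2  2  3  3
 b  0  1  2  3  3  3  3  3  3
 b  0  1  2  3  3  3  4  4  4
 a  0  1  2  3  3  3  4  4  5

3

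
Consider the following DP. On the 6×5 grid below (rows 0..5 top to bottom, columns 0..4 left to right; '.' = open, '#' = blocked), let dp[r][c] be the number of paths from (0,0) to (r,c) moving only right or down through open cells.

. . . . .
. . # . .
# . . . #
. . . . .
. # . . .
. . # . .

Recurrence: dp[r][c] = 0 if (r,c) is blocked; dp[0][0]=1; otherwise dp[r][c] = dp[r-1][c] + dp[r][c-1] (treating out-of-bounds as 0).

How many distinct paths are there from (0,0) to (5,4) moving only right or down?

r\c   0   1   2   3   4
  0   1   1   1   1   1
  1   1   2   0   1   2
  2   0   2   2   3   0
  3   0   2   4   7   7
  4   0   0   4  11  18
  5   0   0   0  11  29

29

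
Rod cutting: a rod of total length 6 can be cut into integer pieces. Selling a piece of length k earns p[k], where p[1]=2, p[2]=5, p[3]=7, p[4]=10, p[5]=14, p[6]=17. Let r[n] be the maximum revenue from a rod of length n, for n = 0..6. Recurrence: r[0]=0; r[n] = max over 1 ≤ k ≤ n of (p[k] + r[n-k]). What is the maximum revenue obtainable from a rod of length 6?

   n    0    1    2    3    4    5    6
r[n]    0    2    5    7   10   14   17

17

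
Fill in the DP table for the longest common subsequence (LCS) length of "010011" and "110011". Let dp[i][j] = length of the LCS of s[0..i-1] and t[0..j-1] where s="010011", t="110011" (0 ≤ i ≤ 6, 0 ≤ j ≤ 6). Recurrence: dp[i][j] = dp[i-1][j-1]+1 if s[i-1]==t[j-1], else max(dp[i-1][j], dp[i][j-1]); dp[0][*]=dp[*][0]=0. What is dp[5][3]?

   ''  1  1  0  0  1  1
''  0  0  0  0  0  0  0
 0  0  0  0  1  1  1  1
 1  0  1  1  1  1  2  2
 0  0  1  1  2  2  2  2
 0  0  1  1  2  3  3  3
 1  0  1  2  2  3  4  4
 1  0  1  2  2  3  4  5

2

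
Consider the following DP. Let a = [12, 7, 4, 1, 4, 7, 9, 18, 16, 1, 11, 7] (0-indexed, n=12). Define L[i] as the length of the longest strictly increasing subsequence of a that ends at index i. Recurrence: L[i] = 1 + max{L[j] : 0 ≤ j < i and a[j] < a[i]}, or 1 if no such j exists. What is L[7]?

   i    0    1    2    3    4    5    6    7    8    9   10   11
a[i]   12    7    4    1    4    7    9   18   16    1   11    7
L[i]    1    1    1    1    2    3    4    5    5    1    5    3

5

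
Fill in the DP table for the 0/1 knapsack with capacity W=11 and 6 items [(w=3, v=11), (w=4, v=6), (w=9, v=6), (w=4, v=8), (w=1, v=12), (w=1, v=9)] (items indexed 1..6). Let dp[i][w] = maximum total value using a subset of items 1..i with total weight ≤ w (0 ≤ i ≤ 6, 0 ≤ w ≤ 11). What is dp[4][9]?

i\w   0   1   2   3   4   5   6   7   8   9  10  11
  0   0   0   0   0   0   0   0   0   0   0   0   0
  1   0   0   0  11  11  11  11  11  11  11  11  11
  2   0   0   0  11  11  11  11  17  17  17  17  17
  3   0   0   0  11  11  11  11  17  17  17  17  17
  4   0   0   0  11  11  11  11  19  19  19  19  25
  5   0  12  12  12  23  23  23  23  31  31  31  31
  6   0  12  21  21  23  32  32  32  32  40  40  40

19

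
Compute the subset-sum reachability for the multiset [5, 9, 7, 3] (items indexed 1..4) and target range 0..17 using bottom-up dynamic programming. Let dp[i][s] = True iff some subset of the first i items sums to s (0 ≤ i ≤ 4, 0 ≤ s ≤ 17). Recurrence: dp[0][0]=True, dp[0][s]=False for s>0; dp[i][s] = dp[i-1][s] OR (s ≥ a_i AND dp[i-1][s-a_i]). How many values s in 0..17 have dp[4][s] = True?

12

i\s   0   1   2   3   4   5   6   7   8   9  10  11  12  13  14  15  16  17
  0   T   F   F   F   F   F   F   F   F   F   F   F   F   F   F   F   F   F
  1   T   F   F   F   F   T   F   F   F   F   F   F   F   F   F   F   F   F
  2   T   F   F   F   F   T   F   F   F   T   F   F   F   F   T   F   F   F
  3   T   F   F   F   F   T   F   T   F   T   F   F   T   F   T   F   T   F
  4   T   F   F   T   F   T   F   T   T   T   T   F   T   F   T   T   T   T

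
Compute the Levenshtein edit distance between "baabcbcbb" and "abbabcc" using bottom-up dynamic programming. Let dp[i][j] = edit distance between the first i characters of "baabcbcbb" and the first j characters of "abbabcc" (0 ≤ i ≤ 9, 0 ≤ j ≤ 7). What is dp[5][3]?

   ''  a  b  b  a  b  c  c
''  0  1  2  3  4  5  6  7
 b  1  1  1  2  3  4  5  6
 a  2  1  2  2  2  3  4  5
 a  3  2  2  3  2  3  4  5
 b  4  3  2  2  3  2  3  4
 c  5  4  3  3  3  3  2  3
 b  6  5  4  3  4  3  3  3
 c  7  6  5  4  4  4  3  3
 b  8  7  6  5  5  4  4  4
 b  9  8  7  6  6  5  5  5

3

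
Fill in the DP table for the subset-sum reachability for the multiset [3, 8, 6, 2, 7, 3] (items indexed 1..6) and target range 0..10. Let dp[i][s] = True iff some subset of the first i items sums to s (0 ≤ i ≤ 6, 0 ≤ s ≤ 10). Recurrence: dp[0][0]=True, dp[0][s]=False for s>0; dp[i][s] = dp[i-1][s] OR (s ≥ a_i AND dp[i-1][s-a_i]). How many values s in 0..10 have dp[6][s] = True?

i\s   0   1   2   3   4   5   6   7   8   9  10
  0   T   F   F   F   F   F   F   F   F   F   F
  1   T   F   F   T   F   F   F   F   F   F   F
  2   T   F   F   T   F   F   F   F   T   F   F
  3   T   F   F   T   F   F   T   F   T   T   F
  4   T   F   T   T   F   T   T   F   T   T   T
  5   T   F   T   T   F   T   T   T   T   T   T
  6   T   F   T   T   F   T   T   T   T   T   T

9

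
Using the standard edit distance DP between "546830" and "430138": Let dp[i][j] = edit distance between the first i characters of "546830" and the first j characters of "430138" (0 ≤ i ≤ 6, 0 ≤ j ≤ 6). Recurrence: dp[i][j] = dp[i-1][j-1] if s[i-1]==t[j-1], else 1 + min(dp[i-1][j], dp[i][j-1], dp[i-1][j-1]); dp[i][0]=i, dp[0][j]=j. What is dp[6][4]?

   ''  4  3  0  1  3  8
''  0  1  2  3  4  5  6
 5  1  1  2  3  4  5  6
 4  2  1  2  3  4  5  6
 6  3  2  2  3  4  5  6
 8  4  3  3  3  4  5  5
 3  5  4  3  4  4  4  5
 0  6  5  4  3  4  5  5

4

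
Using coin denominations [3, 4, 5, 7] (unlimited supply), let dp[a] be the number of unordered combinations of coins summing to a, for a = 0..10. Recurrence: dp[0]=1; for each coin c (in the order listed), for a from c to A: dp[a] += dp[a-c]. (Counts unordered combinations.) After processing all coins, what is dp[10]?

after  coin     0     1     2     3     4     5     6     7     8     9    10
          3     1     0     0     1     0     0     1     0     0     1     0
          4     1     0     0     1     1     0     1     1     1     1     1
          5     1     0     0     1     1     1     1     1     2     2     2
          7     1     0     0     1     1     1     1     2     2     2     3

3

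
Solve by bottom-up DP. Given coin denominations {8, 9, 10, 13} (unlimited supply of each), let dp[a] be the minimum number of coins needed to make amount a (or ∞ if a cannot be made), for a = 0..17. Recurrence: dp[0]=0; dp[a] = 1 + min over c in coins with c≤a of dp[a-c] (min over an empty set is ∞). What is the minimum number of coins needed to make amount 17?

2

 a  0  1  2  3  4  5  6  7  8  9 10 11 12 13 14 15 16 17
dp  0  -  -  -  -  -  -  -  1  1  1  -  -  1  -  -  2  2
(- denotes ∞ / unreachable)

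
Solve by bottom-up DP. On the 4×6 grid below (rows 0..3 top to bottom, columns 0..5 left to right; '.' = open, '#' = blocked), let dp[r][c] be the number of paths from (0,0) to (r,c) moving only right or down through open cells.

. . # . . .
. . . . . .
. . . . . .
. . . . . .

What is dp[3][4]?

25

r\c   0   1   2   3   4   5
  0   1   1   0   0   0   0
  1   1   2   2   2   2   2
  2   1   3   5   7   9  11
  3   1   4   9  16  25  36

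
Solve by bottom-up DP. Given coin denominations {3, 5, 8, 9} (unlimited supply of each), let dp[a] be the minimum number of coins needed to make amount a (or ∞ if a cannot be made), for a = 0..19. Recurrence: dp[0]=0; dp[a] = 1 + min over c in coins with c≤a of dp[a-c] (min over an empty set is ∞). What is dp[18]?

2

 a  0  1  2  3  4  5  6  7  8  9 10 11 12 13 14 15 16 17 18 19
dp  0  -  -  1  -  1  2  -  1  1  2  2  2  2  2  3  2  2  2  3
(- denotes ∞ / unreachable)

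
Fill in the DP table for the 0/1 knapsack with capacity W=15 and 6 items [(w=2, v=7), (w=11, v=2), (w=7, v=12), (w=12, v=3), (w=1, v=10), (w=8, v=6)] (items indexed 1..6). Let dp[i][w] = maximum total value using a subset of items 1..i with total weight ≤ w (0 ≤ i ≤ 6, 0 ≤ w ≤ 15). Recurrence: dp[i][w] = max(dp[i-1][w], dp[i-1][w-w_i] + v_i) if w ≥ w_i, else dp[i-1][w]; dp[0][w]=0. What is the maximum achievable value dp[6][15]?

i\w   0   1   2   3   4   5   6   7   8   9  10  11  12  13  14  15
  0   0   0   0   0   0   0   0   0   0   0   0   0   0   0   0   0
  1   0   0   7   7   7   7   7   7   7   7   7   7   7   7   7   7
  2   0   0   7   7   7   7   7   7   7   7   7   7   7   9   9   9
  3   0   0   7   7   7   7   7  12  12  19  19  19  19  19  19  19
  4   0   0   7   7   7   7   7  12  12  19  19  19  19  19  19  19
  5   0  10  10  17  17  17  17  17  22  22  29  29  29  29  29  29
  6   0  10  10  17  17  17  17  17  22  22  29  29  29  29  29  29

29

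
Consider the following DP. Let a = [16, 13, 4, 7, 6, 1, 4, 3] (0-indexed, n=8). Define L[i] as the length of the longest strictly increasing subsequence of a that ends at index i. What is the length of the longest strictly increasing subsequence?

   i    0    1    2    3    4    5    6    7
a[i]   16   13    4    7    6    1    4    3
L[i]    1    1    1    2    2    1    2    2

2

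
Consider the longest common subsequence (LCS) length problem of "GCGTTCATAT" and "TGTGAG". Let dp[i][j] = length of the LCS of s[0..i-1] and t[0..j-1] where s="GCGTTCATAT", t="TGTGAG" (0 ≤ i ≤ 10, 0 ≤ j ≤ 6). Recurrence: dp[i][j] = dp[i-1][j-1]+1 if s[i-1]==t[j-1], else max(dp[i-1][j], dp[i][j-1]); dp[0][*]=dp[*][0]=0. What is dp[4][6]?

   ''  T  G  T  G  A  G
''  0  0  0  0  0  0  0
 G  0  0  1  1  1  1  1
 C  0  0  1  1  1  1  1
 G  0  0  1  1  2  2  2
 T  0  1  1  2  2  2  2
 T  0  1  1  2  2  2  2
 C  0  1  1  2  2  2  2
 A  0  1  1  2  2  3  3
 T  0  1  1  2  2  3  3
 A  0  1  1  2  2  3  3
 T  0  1  1  2  2  3  3

2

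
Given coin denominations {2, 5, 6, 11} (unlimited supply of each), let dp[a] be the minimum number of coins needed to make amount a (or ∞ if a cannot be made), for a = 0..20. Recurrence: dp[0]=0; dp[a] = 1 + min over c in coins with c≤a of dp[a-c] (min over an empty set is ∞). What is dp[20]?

4

 a  0  1  2  3  4  5  6  7  8  9 10 11 12 13 14 15 16 17 18 19 20
dp  0  -  1  -  2  1  1  2  2  3  2  1  2  2  3  3  2  2  3  3  4
(- denotes ∞ / unreachable)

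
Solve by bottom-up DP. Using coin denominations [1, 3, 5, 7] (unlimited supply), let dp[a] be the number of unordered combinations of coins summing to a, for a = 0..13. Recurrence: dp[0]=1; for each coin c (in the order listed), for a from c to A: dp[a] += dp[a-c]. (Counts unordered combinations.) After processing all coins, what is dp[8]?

6

after  coin     0     1     2     3     4     5     6     7     8     9    10    11    12    13
          1     1     1     1     1     1     1     1     1     1     1     1     1     1     1
          3     1     1     1     2     2     2     3     3     3     4     4     4     5     5
          5     1     1     1     2     2     3     4     4     5     6     7     8     9    10
          7     1     1     1     2     2     3     4     5     6     7     9    10    12    14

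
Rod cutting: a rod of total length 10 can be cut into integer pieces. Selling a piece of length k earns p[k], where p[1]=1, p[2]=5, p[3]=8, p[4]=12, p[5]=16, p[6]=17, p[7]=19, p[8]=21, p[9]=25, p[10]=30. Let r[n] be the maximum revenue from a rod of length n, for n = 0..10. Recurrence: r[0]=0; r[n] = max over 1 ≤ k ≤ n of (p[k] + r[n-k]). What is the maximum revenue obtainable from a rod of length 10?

32

   n    0    1    2    3    4    5    6    7    8    9   10
r[n]    0    1    5    8   12   16   17   21   24   28   32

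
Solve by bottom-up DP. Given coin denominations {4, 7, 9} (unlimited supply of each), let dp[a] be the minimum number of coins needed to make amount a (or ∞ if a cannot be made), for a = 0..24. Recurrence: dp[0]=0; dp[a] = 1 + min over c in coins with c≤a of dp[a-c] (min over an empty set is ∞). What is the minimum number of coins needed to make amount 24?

 a  0  1  2  3  4  5  6  7  8  9 10 11 12 13 14 15 16 17 18 19 20 21 22 23 24
dp  0  -  -  -  1  -  -  1  2  1  -  2  3  2  2  3  2  3  2  4  3  3  3  3  4
(- denotes ∞ / unreachable)

4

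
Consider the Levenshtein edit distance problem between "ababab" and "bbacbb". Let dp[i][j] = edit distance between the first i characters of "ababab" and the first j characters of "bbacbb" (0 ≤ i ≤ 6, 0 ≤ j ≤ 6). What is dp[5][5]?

   ''  b  b  a  c  b  b
''  0  1  2  3  4  5  6
 a  1  1  2  2  3  4  5
 b  2  1  1  2  3  3  4
 a  3  2  2  1  2  3  4
 b  4  3  2  2  2  2  3
 a  5  4  3  2  3  3  3
 b  6  5  4  3  3  3  3

3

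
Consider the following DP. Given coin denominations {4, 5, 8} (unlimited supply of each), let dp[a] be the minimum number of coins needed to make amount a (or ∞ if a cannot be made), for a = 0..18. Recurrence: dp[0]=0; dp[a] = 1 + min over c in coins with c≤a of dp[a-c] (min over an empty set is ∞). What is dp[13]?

2

 a  0  1  2  3  4  5  6  7  8  9 10 11 12 13 14 15 16 17 18
dp  0  -  -  -  1  1  -  -  1  2  2  -  2  2  3  3  2  3  3
(- denotes ∞ / unreachable)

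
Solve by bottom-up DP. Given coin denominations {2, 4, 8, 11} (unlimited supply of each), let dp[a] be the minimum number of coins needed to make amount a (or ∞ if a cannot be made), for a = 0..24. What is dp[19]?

2

 a  0  1  2  3  4  5  6  7  8  9 10 11 12 13 14 15 16 17 18 19 20 21 22 23 24
dp  0  -  1  -  1  -  2  -  1  -  2  1  2  2  3  2  2  3  3  2  3  3  2  3  3
(- denotes ∞ / unreachable)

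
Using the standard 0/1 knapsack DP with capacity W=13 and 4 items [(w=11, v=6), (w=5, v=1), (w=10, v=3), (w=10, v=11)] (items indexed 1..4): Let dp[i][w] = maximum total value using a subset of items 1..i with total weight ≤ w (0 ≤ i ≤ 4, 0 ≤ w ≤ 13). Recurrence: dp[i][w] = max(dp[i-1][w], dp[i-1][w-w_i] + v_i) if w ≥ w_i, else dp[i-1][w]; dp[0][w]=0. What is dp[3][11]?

6

i\w   0   1   2   3   4   5   6   7   8   9  10  11  12  13
  0   0   0   0   0   0   0   0   0   0   0   0   0   0   0
  1   0   0   0   0   0   0   0   0   0   0   0   6   6   6
  2   0   0   0   0   0   1   1   1   1   1   1   6   6   6
  3   0   0   0   0   0   1   1   1   1   1   3   6   6   6
  4   0   0   0   0   0   1   1   1   1   1  11  11  11  11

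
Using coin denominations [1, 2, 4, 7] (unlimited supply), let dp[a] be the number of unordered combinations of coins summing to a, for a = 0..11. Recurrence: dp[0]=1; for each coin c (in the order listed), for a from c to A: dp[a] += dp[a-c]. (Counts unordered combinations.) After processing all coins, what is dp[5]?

4

after  coin     0     1     2     3     4     5     6     7     8     9    10    11
          1     1     1     1     1     1     1     1     1     1     1     1     1
          2     1     1     2     2     3     3     4     4     5     5     6     6
          4     1     1     2     2     4     4     6     6     9     9    12    12
          7     1     1     2     2     4     4     6     7    10    11    14    16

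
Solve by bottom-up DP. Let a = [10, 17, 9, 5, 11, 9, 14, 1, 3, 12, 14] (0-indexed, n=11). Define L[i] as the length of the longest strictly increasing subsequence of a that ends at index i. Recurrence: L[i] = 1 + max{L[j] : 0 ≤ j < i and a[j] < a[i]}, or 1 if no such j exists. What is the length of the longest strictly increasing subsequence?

   i    0    1    2    3    4    5    6    7    8    9   10
a[i]   10   17    9    5   11    9   14    1    3   12   14
L[i]    1    2    1    1    2    2    3    1    2    3    4

4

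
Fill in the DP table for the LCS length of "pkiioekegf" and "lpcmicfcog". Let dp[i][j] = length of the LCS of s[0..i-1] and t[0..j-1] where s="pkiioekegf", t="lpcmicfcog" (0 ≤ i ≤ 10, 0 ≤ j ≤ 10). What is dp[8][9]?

3

   ''  l  p  c  m  i  c  f  c  o  g
''  0  0  0  0  0  0  0  0  0  0  0
 p  0  0  1  1  1  1  1  1  1  1  1
 k  0  0  1  1  1  1  1  1  1  1  1
 i  0  0  1  1  1  2  2  2  2  2  2
 i  0  0  1  1  1  2  2  2  2  2  2
 o  0  0  1  1  1  2  2  2  2  3  3
 e  0  0  1  1  1  2  2  2  2  3  3
 k  0  0  1  1  1  2  2  2  2  3  3
 e  0  0  1  1  1  2  2  2  2  3  3
 g  0  0  1  1  1  2  2  2  2  3  4
 f  0  0  1  1  1  2  2  3  3  3  4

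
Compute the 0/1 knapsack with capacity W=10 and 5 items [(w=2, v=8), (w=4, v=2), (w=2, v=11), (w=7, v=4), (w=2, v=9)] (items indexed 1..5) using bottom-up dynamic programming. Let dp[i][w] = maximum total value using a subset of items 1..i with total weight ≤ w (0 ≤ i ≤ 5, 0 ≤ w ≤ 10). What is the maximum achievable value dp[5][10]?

i\w   0   1   2   3   4   5   6   7   8   9  10
  0   0   0   0   0   0   0   0   0   0   0   0
  1   0   0   8   8   8   8   8   8   8   8   8
  2   0   0   8   8   8   8  10  10  10  10  10
  3   0   0  11  11  19  19  19  19  21  21  21
  4   0   0  11  11  19  19  19  19  21  21  21
  5   0   0  11  11  20  20  28  28  28  28  30

30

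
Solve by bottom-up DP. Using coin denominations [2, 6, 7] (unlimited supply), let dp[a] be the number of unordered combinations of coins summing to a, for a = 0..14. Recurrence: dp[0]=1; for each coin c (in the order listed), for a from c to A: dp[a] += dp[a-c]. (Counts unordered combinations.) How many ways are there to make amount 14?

4

after  coin     0     1     2     3     4     5     6     7     8     9    10    11    12    13    14
          2     1     0     1     0     1     0     1     0     1     0     1     0     1     0     1
          6     1     0     1     0     1     0     2     0     2     0     2     0     3     0     3
          7     1     0     1     0     1     0     2     1     2     1     2     1     3     2     4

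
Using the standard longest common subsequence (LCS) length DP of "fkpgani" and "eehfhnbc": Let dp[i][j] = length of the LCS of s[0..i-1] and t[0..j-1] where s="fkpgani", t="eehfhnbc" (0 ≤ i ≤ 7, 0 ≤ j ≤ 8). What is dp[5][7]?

   ''  e  e  h  f  h  n  b  c
''  0  0  0  0  0  0  0  0  0
 f  0  0  0  0  1  1  1  1  1
 k  0  0  0  0  1  1  1  1  1
 p  0  0  0  0  1  1  1  1  1
 g  0  0  0  0  1  1  1  1  1
 a  0  0  0  0  1  1  1  1  1
 n  0  0  0  0  1  1  2  2  2
 i  0  0  0  0  1  1  2  2  2

1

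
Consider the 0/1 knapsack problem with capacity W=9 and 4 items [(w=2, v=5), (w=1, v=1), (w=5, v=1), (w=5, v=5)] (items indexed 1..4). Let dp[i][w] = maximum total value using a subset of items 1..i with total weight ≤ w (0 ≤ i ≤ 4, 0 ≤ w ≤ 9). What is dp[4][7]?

10

i\w   0   1   2   3   4   5   6   7   8   9
  0   0   0   0   0   0   0   0   0   0   0
  1   0   0   5   5   5   5   5   5   5   5
  2   0   1   5   6   6   6   6   6   6   6
  3   0   1   5   6   6   6   6   6   7   7
  4   0   1   5   6   6   6   6  10  11  11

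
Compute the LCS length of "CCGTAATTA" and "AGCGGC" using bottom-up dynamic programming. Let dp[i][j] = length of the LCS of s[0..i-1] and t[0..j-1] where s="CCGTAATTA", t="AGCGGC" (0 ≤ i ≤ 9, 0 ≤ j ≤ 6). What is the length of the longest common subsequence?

2

   ''  A  G  C  G  G  C
''  0  0  0  0  0  0  0
 C  0  0  0  1  1  1  1
 C  0  0  0  1  1  1  2
 G  0  0  1  1  2  2  2
 T  0  0  1  1  2  2  2
 A  0  1  1  1  2  2  2
 A  0  1  1  1  2  2  2
 T  0  1  1  1  2  2  2
 T  0  1  1  1  2  2  2
 A  0  1  1  1  2  2  2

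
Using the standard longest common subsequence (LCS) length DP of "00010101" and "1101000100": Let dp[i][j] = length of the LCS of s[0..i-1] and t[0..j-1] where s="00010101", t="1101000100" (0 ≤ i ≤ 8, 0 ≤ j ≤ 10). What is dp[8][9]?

6

   ''  1  1  0  1  0  0  0  1  0  0
''  0  0  0  0  0  0  0  0  0  0  0
 0  0  0  0  1  1  1  1  1  1  1  1
 0  0  0  0  1  1  2  2  2  2  2  2
 0  0  0  0  1  1  2  3  3  3  3  3
 1  0  1  1  1  2  2  3  3  4  4  4
 0  0  1  1  2  2  3  3  4  4  5  5
 1  0  1  2  2  3  3  3  4  5  5  5
 0  0  1  2  3  3  4  4  4  5  6  6
 1  0  1  2  3  4  4  4  4  5  6  6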